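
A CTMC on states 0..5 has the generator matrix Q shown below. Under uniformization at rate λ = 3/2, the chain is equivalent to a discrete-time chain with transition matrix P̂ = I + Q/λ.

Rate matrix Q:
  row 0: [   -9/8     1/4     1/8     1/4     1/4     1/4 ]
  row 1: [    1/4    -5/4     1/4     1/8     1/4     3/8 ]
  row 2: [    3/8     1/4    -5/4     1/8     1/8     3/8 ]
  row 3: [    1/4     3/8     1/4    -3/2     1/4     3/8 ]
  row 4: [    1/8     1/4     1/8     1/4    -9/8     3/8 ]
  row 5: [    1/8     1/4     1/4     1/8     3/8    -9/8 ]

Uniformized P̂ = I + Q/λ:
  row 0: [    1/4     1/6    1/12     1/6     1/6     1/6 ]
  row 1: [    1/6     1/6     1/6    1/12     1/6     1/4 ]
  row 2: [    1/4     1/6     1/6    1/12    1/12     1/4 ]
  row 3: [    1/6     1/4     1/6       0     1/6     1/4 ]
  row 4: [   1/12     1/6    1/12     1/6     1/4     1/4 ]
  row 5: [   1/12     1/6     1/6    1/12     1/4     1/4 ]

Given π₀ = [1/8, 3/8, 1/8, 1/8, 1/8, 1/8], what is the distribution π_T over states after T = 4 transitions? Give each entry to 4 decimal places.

π = [0.1555, 0.1753, 0.1378, 0.1036, 0.1908, 0.2370]

t=0: π = [0.1250, 0.3750, 0.1250, 0.1250, 0.1250, 0.1250]
t=1: π = [0.1667, 0.1771, 0.1458, 0.0938, 0.1771, 0.2396]
t=2: π = [0.1580, 0.1745, 0.1380, 0.1042, 0.1892, 0.2361]
t=3: π = [0.1559, 0.1753, 0.1377, 0.1036, 0.1906, 0.2368]
t=4: π = [0.1555, 0.1753, 0.1378, 0.1036, 0.1908, 0.2370]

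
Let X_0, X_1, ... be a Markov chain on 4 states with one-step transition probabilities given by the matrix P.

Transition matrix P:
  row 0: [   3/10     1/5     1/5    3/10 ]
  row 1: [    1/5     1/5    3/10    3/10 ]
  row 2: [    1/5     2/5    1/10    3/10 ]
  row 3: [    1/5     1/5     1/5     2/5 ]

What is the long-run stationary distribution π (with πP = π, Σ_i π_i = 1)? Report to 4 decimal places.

Balance equations π_j = Σ_i π_i·P[i][j]:
  π_0 = 3/10·π_0 + 1/5·π_1 + 1/5·π_2 + 1/5·π_3
  π_1 = 1/5·π_0 + 1/5·π_1 + 2/5·π_2 + 1/5·π_3
  π_2 = 1/5·π_0 + 3/10·π_1 + 1/10·π_2 + 1/5·π_3
  normalize: π_0 + π_1 + π_2 + π_3 = 1
Solving the linear system gives exactly π = [2/9, 13/54, 11/54, 1/3].

π = [0.2222, 0.2407, 0.2037, 0.3333]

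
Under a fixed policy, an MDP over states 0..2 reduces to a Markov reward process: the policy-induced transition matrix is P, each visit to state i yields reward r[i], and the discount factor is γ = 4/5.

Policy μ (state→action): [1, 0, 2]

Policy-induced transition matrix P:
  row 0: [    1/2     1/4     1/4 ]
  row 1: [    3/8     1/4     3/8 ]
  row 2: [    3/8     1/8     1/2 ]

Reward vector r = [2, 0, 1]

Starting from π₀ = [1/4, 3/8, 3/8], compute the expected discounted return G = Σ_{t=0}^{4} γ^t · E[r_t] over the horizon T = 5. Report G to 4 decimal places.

G = 3.7500

t=0: π = [0.2500, 0.3750, 0.3750], E[r] = 0.8750, γ^t·E[r] = 0.875000, running G = 0.875000
t=1: π = [0.4063, 0.2031, 0.3906], E[r] = 1.2031, γ^t·E[r] = 0.962500, running G = 1.837500
t=2: π = [0.4258, 0.2012, 0.3730], E[r] = 1.2246, γ^t·E[r] = 0.783750, running G = 2.621250
t=3: π = [0.4282, 0.2034, 0.3684], E[r] = 1.2249, γ^t·E[r] = 0.627125, running G = 3.248375
t=4: π = [0.4285, 0.2039, 0.3675], E[r] = 1.2246, γ^t·E[r] = 0.501588, running G = 3.749963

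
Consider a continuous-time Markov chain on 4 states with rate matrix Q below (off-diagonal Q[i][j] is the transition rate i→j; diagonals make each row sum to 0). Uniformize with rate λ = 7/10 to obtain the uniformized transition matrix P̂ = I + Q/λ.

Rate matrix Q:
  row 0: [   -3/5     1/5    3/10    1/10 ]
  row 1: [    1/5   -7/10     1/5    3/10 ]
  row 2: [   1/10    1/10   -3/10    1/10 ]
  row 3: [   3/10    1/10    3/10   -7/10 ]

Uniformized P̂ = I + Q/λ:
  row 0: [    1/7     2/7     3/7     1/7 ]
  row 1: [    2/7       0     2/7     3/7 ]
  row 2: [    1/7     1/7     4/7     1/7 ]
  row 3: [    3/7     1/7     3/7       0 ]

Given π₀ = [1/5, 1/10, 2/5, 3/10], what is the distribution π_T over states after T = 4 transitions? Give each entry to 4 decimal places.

π = [0.2108, 0.1520, 0.4749, 0.1623]

t=0: π = [0.2000, 0.1000, 0.4000, 0.3000]
t=1: π = [0.2429, 0.1571, 0.4714, 0.1286]
t=2: π = [0.2020, 0.1551, 0.4735, 0.1694]
t=3: π = [0.2134, 0.1496, 0.4741, 0.1630]
t=4: π = [0.2108, 0.1520, 0.4749, 0.1623]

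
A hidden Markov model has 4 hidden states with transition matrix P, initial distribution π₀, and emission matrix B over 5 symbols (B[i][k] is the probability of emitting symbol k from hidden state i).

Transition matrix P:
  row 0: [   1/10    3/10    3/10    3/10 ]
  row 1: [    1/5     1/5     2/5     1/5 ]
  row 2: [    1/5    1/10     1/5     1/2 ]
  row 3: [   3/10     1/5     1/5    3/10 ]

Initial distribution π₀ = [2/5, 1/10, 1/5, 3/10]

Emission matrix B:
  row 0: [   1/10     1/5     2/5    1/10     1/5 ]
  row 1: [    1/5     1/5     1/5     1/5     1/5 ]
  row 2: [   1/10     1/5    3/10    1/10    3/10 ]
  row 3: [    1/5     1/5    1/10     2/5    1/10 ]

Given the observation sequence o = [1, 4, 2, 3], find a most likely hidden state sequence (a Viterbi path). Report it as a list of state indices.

path = [0, 1, 2, 3]

t=0: δ = [8.000e-02, 2.000e-02, 4.000e-02, 6.000e-02]  (obs o_0=1)
t=1: δ = [3.600e-03, 4.800e-03, 7.200e-03, 2.400e-03]  ψ = [3, 0, 0, 0]  (obs o_1=4)
t=2: δ = [5.760e-04, 2.160e-04, 5.760e-04, 3.600e-04]  ψ = [2, 0, 1, 2]  (obs o_2=2)
t=3: δ = [1.152e-05, 3.456e-05, 1.728e-05, 1.152e-04]  ψ = [2, 0, 0, 2]  (obs o_3=3)
backtrack: best end state = 3; path = [0, 1, 2, 3]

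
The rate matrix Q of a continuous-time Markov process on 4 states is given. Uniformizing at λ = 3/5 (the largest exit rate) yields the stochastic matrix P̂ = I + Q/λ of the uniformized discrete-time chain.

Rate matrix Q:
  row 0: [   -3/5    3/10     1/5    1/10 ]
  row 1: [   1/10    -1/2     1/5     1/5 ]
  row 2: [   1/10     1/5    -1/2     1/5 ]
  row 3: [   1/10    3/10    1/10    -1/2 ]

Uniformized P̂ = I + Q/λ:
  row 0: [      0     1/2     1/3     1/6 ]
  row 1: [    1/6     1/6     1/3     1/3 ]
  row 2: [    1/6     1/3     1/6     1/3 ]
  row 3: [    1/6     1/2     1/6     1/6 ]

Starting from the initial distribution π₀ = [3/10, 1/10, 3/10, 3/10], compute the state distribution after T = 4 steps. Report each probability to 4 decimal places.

t=0: π = [0.3000, 0.1000, 0.3000, 0.3000]
t=1: π = [0.1167, 0.4167, 0.2333, 0.2333]
t=2: π = [0.1472, 0.3222, 0.2556, 0.2750]
t=3: π = [0.1421, 0.3500, 0.2449, 0.2630]
t=4: π = [0.1430, 0.3425, 0.2487, 0.2658]

π = [0.1430, 0.3425, 0.2487, 0.2658]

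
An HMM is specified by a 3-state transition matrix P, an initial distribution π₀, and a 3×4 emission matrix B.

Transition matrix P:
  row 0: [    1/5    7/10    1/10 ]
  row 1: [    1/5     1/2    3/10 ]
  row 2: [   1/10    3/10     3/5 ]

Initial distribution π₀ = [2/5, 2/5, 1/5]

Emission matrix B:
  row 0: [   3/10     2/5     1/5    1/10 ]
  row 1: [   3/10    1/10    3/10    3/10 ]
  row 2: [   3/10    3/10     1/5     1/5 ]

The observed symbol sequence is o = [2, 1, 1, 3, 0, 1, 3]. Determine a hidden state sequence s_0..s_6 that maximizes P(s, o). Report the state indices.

path = [1, 2, 2, 2, 2, 2, 2]

t=0: δ = [8.000e-02, 1.200e-01, 4.000e-02]  (obs o_0=2)
t=1: δ = [9.600e-03, 6.000e-03, 1.080e-02]  ψ = [1, 1, 1]  (obs o_1=1)
t=2: δ = [7.680e-04, 6.720e-04, 1.944e-03]  ψ = [0, 0, 2]  (obs o_2=1)
t=3: δ = [1.944e-05, 1.750e-04, 2.333e-04]  ψ = [2, 2, 2]  (obs o_3=3)
t=4: δ = [1.050e-05, 2.624e-05, 4.199e-05]  ψ = [1, 1, 2]  (obs o_4=0)
t=5: δ = [2.100e-06, 1.312e-06, 7.558e-06]  ψ = [1, 1, 2]  (obs o_5=1)
t=6: δ = [7.558e-08, 6.802e-07, 9.070e-07]  ψ = [2, 2, 2]  (obs o_6=3)
backtrack: best end state = 2; path = [1, 2, 2, 2, 2, 2, 2]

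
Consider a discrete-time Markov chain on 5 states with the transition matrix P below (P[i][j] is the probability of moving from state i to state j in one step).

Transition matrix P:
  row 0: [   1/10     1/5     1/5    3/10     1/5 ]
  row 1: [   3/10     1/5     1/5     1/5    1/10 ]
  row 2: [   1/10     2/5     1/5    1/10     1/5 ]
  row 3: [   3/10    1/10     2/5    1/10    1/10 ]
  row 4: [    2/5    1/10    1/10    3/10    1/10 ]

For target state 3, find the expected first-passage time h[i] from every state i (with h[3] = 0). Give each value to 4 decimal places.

First-step conditioning: h[3] = 0; for i ≠ 3, h[i] = 1 + Σ_k P[i][k]·h[k].
  h[0] = 1 + 1/10·h[0] + 1/5·h[1] + 1/5·h[2] + 1/5·h[4]
  h[1] = 1 + 3/10·h[0] + 1/5·h[1] + 1/5·h[2] + 1/10·h[4]
  h[2] = 1 + 1/10·h[0] + 2/5·h[1] + 1/5·h[2] + 1/5·h[4]
  h[4] = 1 + 2/5·h[0] + 1/10·h[1] + 1/10·h[2] + 1/10·h[4]
Solving the 4×4 linear system over states ≠ 3 gives exactly h = [170/41, 375/82, 415/82, 0, 165/41] (h[3] = 0 is the target).

h = [4.1463, 4.5732, 5.0610, 0.0000, 4.0244]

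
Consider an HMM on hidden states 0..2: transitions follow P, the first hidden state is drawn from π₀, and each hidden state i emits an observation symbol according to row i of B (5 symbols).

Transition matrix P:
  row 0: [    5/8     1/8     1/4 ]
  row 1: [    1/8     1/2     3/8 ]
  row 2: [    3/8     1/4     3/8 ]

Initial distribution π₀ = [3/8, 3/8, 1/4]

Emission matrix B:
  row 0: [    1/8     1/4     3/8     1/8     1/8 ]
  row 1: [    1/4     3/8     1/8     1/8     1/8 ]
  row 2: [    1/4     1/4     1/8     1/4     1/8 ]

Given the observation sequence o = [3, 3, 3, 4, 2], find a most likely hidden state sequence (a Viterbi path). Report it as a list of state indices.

t=0: δ = [4.688e-02, 4.688e-02, 6.250e-02]  (obs o_0=3)
t=1: δ = [3.662e-03, 2.930e-03, 5.859e-03]  ψ = [0, 1, 2]  (obs o_1=3)
t=2: δ = [2.861e-04, 1.831e-04, 5.493e-04]  ψ = [0, 1, 2]  (obs o_2=3)
t=3: δ = [2.575e-05, 1.717e-05, 2.575e-05]  ψ = [2, 2, 2]  (obs o_3=4)
t=4: δ = [6.035e-06, 1.073e-06, 1.207e-06]  ψ = [0, 1, 2]  (obs o_4=2)
backtrack: best end state = 0; path = [2, 2, 2, 0, 0]

path = [2, 2, 2, 0, 0]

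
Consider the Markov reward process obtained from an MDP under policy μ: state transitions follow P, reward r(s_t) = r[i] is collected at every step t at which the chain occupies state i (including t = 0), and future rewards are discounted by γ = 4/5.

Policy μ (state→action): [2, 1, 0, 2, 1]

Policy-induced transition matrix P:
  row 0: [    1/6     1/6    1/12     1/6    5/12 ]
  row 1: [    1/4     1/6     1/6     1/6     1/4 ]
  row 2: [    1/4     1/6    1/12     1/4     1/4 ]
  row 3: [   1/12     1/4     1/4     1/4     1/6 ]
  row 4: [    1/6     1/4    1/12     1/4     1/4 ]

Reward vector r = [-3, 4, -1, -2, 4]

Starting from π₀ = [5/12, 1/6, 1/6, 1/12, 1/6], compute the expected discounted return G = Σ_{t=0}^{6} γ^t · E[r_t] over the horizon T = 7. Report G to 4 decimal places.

t=0: π = [0.4167, 0.1667, 0.1667, 0.0833, 0.1667], E[r] = -0.2500, γ^t·E[r] = -0.250000, running G = -0.250000
t=1: π = [0.1875, 0.1875, 0.1111, 0.2014, 0.3125], E[r] = 0.9236, γ^t·E[r] = 0.738889, running G = 0.488889
t=2: π = [0.1748, 0.2095, 0.1325, 0.2188, 0.2645], E[r] = 0.8015, γ^t·E[r] = 0.512963, running G = 1.001852
t=3: π = [0.1769, 0.2069, 0.1372, 0.2180, 0.2609], E[r] = 0.7673, γ^t·E[r] = 0.392864, running G = 1.394716
t=4: π = [0.1772, 0.2066, 0.1369, 0.2180, 0.2613], E[r] = 0.7671, γ^t·E[r] = 0.314209, running G = 1.708925
t=5: π = [0.1771, 0.2066, 0.1369, 0.2180, 0.2614], E[r] = 0.7676, γ^t·E[r] = 0.251529, running G = 1.960454
t=6: π = [0.1771, 0.2066, 0.1369, 0.2180, 0.2614], E[r] = 0.7676, γ^t·E[r] = 0.201214, running G = 2.161668

G = 2.1617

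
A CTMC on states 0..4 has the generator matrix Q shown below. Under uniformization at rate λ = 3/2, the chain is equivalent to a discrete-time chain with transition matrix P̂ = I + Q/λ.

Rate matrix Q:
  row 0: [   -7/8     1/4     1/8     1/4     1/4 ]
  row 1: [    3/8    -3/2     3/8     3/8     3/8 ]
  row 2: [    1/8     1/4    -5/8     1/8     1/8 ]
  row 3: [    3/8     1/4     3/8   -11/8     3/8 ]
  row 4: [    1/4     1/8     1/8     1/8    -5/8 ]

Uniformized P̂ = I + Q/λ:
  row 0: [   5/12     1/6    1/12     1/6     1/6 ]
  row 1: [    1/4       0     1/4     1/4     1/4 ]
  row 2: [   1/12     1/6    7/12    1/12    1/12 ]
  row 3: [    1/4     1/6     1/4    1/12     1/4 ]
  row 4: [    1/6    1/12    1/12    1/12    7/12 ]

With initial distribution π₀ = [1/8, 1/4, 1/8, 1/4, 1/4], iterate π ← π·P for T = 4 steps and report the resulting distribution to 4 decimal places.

π = [0.2226, 0.1223, 0.2455, 0.1222, 0.2874]

t=0: π = [0.1250, 0.2500, 0.1250, 0.2500, 0.2500]
t=1: π = [0.2292, 0.1042, 0.2292, 0.1354, 0.3021]
t=2: π = [0.2248, 0.1241, 0.2378, 0.1198, 0.2934]
t=3: π = [0.2234, 0.1215, 0.2429, 0.1228, 0.2894]
t=4: π = [0.2226, 0.1223, 0.2455, 0.1222, 0.2874]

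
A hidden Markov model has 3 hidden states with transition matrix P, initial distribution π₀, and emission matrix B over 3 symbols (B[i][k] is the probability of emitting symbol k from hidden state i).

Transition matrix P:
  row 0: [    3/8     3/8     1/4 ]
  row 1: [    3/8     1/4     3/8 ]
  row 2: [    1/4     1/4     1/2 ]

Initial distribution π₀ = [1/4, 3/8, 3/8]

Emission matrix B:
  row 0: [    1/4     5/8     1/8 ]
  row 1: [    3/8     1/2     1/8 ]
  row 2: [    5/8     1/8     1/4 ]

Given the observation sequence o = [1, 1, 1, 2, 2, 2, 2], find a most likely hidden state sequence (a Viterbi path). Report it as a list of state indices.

path = [1, 0, 1, 2, 2, 2, 2]

t=0: δ = [1.562e-01, 1.875e-01, 4.688e-02]  (obs o_0=1)
t=1: δ = [4.395e-02, 2.930e-02, 8.789e-03]  ψ = [1, 0, 1]  (obs o_1=1)
t=2: δ = [1.030e-02, 8.240e-03, 1.373e-03]  ψ = [0, 0, 0]  (obs o_2=1)
t=3: δ = [4.828e-04, 4.828e-04, 7.725e-04]  ψ = [0, 0, 1]  (obs o_3=2)
t=4: δ = [2.414e-05, 2.414e-05, 9.656e-05]  ψ = [2, 2, 2]  (obs o_4=2)
t=5: δ = [3.017e-06, 3.017e-06, 1.207e-05]  ψ = [2, 2, 2]  (obs o_5=2)
t=6: δ = [3.772e-07, 3.772e-07, 1.509e-06]  ψ = [2, 2, 2]  (obs o_6=2)
backtrack: best end state = 2; path = [1, 0, 1, 2, 2, 2, 2]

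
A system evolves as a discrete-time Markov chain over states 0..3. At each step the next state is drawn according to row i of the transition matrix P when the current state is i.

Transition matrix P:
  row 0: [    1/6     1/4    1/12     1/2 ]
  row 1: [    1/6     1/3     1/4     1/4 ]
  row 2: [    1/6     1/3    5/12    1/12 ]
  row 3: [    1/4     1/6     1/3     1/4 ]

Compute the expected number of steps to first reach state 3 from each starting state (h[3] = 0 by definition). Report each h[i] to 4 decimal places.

First-step conditioning: h[3] = 0; for i ≠ 3, h[i] = 1 + Σ_k P[i][k]·h[k].
  h[0] = 1 + 1/6·h[0] + 1/4·h[1] + 1/12·h[2]
  h[1] = 1 + 1/6·h[0] + 1/3·h[1] + 1/4·h[2]
  h[2] = 1 + 1/6·h[0] + 1/3·h[1] + 5/12·h[2]
Solving the 3×3 linear system over states ≠ 3 gives exactly h = [258/89, 360/89, 432/89, 0] (h[3] = 0 is the target).

h = [2.8989, 4.0449, 4.8539, 0.0000]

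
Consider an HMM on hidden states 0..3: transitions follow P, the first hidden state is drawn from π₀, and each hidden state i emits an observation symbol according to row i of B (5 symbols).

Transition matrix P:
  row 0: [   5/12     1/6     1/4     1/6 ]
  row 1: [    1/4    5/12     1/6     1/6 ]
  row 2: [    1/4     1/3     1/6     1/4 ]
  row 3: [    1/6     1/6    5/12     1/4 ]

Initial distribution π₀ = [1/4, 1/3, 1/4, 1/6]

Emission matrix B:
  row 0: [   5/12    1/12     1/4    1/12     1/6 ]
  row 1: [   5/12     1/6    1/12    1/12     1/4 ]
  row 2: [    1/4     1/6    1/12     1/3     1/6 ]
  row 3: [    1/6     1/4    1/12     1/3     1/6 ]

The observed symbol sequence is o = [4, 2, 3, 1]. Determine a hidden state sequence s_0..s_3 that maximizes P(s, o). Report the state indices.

t=0: δ = [4.167e-02, 8.333e-02, 4.167e-02, 2.778e-02]  (obs o_0=4)
t=1: δ = [5.208e-03, 2.894e-03, 1.157e-03, 1.157e-03]  ψ = [1, 1, 1, 1]  (obs o_1=2)
t=2: δ = [1.808e-04, 1.005e-04, 4.340e-04, 2.894e-04]  ψ = [0, 1, 0, 0]  (obs o_2=3)
t=3: δ = [9.042e-06, 2.411e-05, 2.009e-05, 2.713e-05]  ψ = [2, 2, 3, 2]  (obs o_3=1)
backtrack: best end state = 3; path = [1, 0, 2, 3]

path = [1, 0, 2, 3]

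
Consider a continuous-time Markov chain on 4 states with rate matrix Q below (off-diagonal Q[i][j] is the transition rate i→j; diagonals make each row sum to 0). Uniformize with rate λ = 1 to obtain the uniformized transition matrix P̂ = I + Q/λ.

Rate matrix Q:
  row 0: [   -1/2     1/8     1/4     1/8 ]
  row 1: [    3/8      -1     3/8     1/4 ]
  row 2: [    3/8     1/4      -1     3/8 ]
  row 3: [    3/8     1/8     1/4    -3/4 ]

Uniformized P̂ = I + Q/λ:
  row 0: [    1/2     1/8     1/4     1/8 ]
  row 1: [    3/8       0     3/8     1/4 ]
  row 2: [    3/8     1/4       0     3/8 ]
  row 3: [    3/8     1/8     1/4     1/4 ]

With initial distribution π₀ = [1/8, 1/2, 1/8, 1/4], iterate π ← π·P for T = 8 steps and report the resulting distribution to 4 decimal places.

t=0: π = [0.1250, 0.5000, 0.1250, 0.2500]
t=1: π = [0.3906, 0.0781, 0.2813, 0.2500]
t=2: π = [0.4238, 0.1504, 0.1895, 0.2363]
t=3: π = [0.4280, 0.1299, 0.2214, 0.2207]
t=4: π = [0.4285, 0.1364, 0.2109, 0.2242]
t=5: π = [0.4286, 0.1343, 0.2143, 0.2228]
t=6: π = [0.4286, 0.1350, 0.2132, 0.2232]
t=7: π = [0.4286, 0.1348, 0.2136, 0.2231]
t=8: π = [0.4286, 0.1348, 0.2135, 0.2231]

π = [0.4286, 0.1348, 0.2135, 0.2231]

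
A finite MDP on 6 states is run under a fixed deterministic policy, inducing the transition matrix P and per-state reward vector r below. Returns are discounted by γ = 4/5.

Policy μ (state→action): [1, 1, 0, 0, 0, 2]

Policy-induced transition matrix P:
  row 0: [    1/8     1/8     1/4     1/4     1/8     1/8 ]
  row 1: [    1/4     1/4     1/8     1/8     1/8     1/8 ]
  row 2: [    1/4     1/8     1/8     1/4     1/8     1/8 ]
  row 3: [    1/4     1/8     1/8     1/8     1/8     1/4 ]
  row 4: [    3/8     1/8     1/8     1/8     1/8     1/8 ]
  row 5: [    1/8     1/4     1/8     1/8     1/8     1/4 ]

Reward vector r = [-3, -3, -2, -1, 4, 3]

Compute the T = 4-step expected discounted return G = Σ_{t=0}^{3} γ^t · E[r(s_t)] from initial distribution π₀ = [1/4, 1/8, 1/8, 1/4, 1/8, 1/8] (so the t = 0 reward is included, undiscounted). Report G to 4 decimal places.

G = -1.9429

t=0: π = [0.2500, 0.1250, 0.1250, 0.2500, 0.1250, 0.1250], E[r] = -0.7500, γ^t·E[r] = -0.750000, running G = -0.750000
t=1: π = [0.2188, 0.1563, 0.1563, 0.1719, 0.1250, 0.1719], E[r] = -0.5938, γ^t·E[r] = -0.475000, running G = -1.225000
t=2: π = [0.2168, 0.1660, 0.1523, 0.1719, 0.1250, 0.1680], E[r] = -0.6211, γ^t·E[r] = -0.397500, running G = -1.622500
t=3: π = [0.2175, 0.1667, 0.1521, 0.1711, 0.1250, 0.1675], E[r] = -0.6257, γ^t·E[r] = -0.320375, running G = -1.942875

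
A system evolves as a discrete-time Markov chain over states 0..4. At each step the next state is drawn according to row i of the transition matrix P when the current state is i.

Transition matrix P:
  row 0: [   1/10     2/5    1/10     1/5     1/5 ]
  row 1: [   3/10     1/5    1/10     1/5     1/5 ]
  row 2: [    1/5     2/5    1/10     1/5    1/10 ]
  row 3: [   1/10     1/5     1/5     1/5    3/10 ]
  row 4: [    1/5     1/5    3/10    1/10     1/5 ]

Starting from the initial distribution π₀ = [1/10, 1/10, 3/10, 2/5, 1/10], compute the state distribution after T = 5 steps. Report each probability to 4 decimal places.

t=0: π = [0.1000, 0.1000, 0.3000, 0.4000, 0.1000]
t=1: π = [0.1600, 0.2800, 0.1600, 0.1900, 0.2100]
t=2: π = [0.1930, 0.2640, 0.1610, 0.1790, 0.2030]
t=3: π = [0.1892, 0.2708, 0.1585, 0.1797, 0.2018]
t=4: π = [0.1902, 0.2695, 0.1583, 0.1798, 0.2021]
t=5: π = [0.1900, 0.2697, 0.1584, 0.1798, 0.2021]

π = [0.1900, 0.2697, 0.1584, 0.1798, 0.2021]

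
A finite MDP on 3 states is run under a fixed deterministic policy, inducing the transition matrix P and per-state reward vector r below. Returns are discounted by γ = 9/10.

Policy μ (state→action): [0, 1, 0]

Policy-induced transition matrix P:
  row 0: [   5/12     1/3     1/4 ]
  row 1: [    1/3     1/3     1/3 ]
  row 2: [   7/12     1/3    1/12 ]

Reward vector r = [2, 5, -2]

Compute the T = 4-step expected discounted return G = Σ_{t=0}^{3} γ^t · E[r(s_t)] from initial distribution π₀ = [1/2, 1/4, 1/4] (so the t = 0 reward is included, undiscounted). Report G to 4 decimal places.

t=0: π = [0.5000, 0.2500, 0.2500], E[r] = 1.7500, γ^t·E[r] = 1.750000, running G = 1.750000
t=1: π = [0.4375, 0.3333, 0.2292], E[r] = 2.0833, γ^t·E[r] = 1.875000, running G = 3.625000
t=2: π = [0.4271, 0.3333, 0.2396], E[r] = 2.0417, γ^t·E[r] = 1.653750, running G = 5.278750
t=3: π = [0.4288, 0.3333, 0.2378], E[r] = 2.0486, γ^t·E[r] = 1.493438, running G = 6.772188

G = 6.7722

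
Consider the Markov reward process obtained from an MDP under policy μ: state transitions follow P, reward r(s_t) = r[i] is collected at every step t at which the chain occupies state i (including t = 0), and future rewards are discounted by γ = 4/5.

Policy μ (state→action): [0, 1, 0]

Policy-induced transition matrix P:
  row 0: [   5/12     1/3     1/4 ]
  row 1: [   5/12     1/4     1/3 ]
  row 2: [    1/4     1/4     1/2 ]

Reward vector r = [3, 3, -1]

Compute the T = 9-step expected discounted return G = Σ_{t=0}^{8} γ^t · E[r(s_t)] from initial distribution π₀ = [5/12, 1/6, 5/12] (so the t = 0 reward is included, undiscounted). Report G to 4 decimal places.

G = 6.4520

t=0: π = [0.4167, 0.1667, 0.4167], E[r] = 1.3333, γ^t·E[r] = 1.333333, running G = 1.333333
t=1: π = [0.3472, 0.2847, 0.3681], E[r] = 1.5278, γ^t·E[r] = 1.222222, running G = 2.555556
t=2: π = [0.3553, 0.2789, 0.3657], E[r] = 1.5370, γ^t·E[r] = 0.983704, running G = 3.539259
t=3: π = [0.3557, 0.2796, 0.3647], E[r] = 1.5413, γ^t·E[r] = 0.789136, running G = 4.328395
t=4: π = [0.3559, 0.2796, 0.3645], E[r] = 1.5421, γ^t·E[r] = 0.631651, running G = 4.960046
t=5: π = [0.3559, 0.2797, 0.3644], E[r] = 1.5423, γ^t·E[r] = 0.505386, running G = 5.465432
t=6: π = [0.3559, 0.2797, 0.3644], E[r] = 1.5424, γ^t·E[r] = 0.404320, running G = 5.869752
t=7: π = [0.3559, 0.2797, 0.3644], E[r] = 1.5424, γ^t·E[r] = 0.323458, running G = 6.193211
t=8: π = [0.3559, 0.2797, 0.3644], E[r] = 1.5424, γ^t·E[r] = 0.258767, running G = 6.451978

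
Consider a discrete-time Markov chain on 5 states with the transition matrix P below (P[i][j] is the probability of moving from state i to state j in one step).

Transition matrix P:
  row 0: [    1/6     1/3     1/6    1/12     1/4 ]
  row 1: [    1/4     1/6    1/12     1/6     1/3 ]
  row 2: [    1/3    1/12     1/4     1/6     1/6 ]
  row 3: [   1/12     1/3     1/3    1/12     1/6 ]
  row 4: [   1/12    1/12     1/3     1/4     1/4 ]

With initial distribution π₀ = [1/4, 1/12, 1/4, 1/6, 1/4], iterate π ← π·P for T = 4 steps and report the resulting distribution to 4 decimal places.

t=0: π = [0.2500, 0.0833, 0.2500, 0.1667, 0.2500]
t=1: π = [0.1806, 0.1944, 0.2500, 0.1528, 0.2222]
t=2: π = [0.1933, 0.1829, 0.2338, 0.1574, 0.2326]
t=3: π = [0.1884, 0.1862, 0.2359, 0.1568, 0.2326]
t=4: π = [0.1891, 0.1852, 0.2357, 0.1573, 0.2328]

π = [0.1891, 0.1852, 0.2357, 0.1573, 0.2328]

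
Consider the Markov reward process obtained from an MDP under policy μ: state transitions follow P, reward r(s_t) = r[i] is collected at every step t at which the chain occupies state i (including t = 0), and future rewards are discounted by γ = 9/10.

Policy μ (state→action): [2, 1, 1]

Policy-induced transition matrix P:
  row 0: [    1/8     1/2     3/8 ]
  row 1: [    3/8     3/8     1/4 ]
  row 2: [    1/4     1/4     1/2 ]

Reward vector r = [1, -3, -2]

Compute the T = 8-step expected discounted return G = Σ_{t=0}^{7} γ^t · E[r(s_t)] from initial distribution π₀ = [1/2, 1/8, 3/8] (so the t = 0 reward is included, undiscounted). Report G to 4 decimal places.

G = -8.1710

t=0: π = [0.5000, 0.1250, 0.3750], E[r] = -0.6250, γ^t·E[r] = -0.625000, running G = -0.625000
t=1: π = [0.2031, 0.3906, 0.4063], E[r] = -1.7813, γ^t·E[r] = -1.603125, running G = -2.228125
t=2: π = [0.2734, 0.3496, 0.3770], E[r] = -1.5293, γ^t·E[r] = -1.238730, running G = -3.466855
t=3: π = [0.2595, 0.3621, 0.3784], E[r] = -1.5835, γ^t·E[r] = -1.154369, running G = -4.621224
t=4: π = [0.2628, 0.3601, 0.3770], E[r] = -1.5717, γ^t·E[r] = -1.031183, running G = -5.652407
t=5: π = [0.2622, 0.3607, 0.3771], E[r] = -1.5742, γ^t·E[r] = -0.929565, running G = -6.581972
t=6: π = [0.2623, 0.3606, 0.3770], E[r] = -1.5737, γ^t·E[r] = -0.836314, running G = -7.418286
t=7: π = [0.2623, 0.3607, 0.3771], E[r] = -1.5738, γ^t·E[r] = -0.752740, running G = -8.171026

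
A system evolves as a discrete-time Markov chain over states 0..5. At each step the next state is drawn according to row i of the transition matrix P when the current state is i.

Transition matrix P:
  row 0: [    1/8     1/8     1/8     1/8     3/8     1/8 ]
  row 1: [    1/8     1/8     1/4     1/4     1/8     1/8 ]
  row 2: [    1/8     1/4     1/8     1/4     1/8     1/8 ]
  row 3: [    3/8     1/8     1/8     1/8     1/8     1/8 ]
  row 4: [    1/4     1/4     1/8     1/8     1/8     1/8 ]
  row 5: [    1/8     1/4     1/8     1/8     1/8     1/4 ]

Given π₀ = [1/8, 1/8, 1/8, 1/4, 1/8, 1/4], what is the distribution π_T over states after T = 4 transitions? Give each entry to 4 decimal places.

t=0: π = [0.1250, 0.1250, 0.1250, 0.2500, 0.1250, 0.2500]
t=1: π = [0.2031, 0.1875, 0.1406, 0.1563, 0.1563, 0.1563]
t=2: π = [0.1836, 0.1816, 0.1484, 0.1660, 0.1758, 0.1445]
t=3: π = [0.1885, 0.1836, 0.1477, 0.1663, 0.1709, 0.1431]
t=4: π = [0.1879, 0.1827, 0.1479, 0.1664, 0.1721, 0.1429]

π = [0.1879, 0.1827, 0.1479, 0.1664, 0.1721, 0.1429]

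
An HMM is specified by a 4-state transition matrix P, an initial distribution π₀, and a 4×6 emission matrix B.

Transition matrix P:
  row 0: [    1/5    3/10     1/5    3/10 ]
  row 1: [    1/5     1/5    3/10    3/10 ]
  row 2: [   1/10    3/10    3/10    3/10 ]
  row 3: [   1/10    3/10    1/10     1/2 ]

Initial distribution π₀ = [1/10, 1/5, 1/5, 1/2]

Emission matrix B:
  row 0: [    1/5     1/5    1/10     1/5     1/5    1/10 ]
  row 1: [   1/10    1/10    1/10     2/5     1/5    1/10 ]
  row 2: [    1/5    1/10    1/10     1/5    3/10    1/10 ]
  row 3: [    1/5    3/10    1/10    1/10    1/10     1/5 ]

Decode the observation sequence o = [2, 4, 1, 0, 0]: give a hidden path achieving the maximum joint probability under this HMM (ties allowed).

t=0: δ = [1.000e-02, 2.000e-02, 2.000e-02, 5.000e-02]  (obs o_0=2)
t=1: δ = [1.000e-03, 3.000e-03, 1.800e-03, 2.500e-03]  ψ = [3, 3, 1, 3]  (obs o_1=4)
t=2: δ = [1.200e-04, 7.500e-05, 9.000e-05, 3.750e-04]  ψ = [1, 3, 1, 3]  (obs o_2=1)
t=3: δ = [7.500e-06, 1.125e-05, 7.500e-06, 3.750e-05]  ψ = [3, 3, 3, 3]  (obs o_3=0)
t=4: δ = [7.500e-07, 1.125e-06, 7.500e-07, 3.750e-06]  ψ = [3, 3, 3, 3]  (obs o_4=0)
backtrack: best end state = 3; path = [3, 3, 3, 3, 3]

path = [3, 3, 3, 3, 3]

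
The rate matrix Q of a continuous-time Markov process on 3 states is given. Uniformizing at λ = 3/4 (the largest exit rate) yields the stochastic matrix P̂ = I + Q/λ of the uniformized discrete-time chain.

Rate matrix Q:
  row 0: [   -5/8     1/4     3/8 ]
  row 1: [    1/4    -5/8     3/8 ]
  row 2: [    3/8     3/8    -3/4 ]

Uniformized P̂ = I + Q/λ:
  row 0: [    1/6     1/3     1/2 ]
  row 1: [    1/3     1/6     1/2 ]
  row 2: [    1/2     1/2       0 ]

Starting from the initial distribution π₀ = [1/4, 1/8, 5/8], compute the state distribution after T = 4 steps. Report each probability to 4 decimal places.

t=0: π = [0.2500, 0.1250, 0.6250]
t=1: π = [0.3958, 0.4167, 0.1875]
t=2: π = [0.2986, 0.2951, 0.4063]
t=3: π = [0.3513, 0.3519, 0.2969]
t=4: π = [0.3243, 0.3242, 0.3516]

π = [0.3243, 0.3242, 0.3516]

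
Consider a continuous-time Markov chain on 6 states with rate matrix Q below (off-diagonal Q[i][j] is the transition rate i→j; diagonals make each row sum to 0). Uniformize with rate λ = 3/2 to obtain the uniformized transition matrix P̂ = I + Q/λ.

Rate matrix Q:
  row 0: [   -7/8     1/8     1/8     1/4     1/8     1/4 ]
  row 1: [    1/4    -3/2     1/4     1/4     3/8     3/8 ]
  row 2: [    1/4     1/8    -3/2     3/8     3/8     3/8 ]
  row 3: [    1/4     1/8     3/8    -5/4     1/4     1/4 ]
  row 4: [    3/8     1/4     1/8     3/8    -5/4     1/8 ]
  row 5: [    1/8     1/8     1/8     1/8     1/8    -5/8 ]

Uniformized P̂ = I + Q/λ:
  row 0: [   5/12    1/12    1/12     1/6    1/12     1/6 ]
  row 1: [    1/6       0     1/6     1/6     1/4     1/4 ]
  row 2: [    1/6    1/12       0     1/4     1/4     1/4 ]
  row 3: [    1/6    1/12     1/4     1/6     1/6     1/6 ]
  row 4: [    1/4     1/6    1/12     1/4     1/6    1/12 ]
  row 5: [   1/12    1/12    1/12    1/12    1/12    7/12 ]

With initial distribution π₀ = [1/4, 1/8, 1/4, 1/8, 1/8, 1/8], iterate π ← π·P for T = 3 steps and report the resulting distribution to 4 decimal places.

t=0: π = [0.2500, 0.1250, 0.2500, 0.1250, 0.1250, 0.1250]
t=1: π = [0.2292, 0.0833, 0.0938, 0.1875, 0.1667, 0.2396]
t=2: π = [0.2179, 0.0903, 0.1137, 0.1684, 0.1424, 0.2674]
t=3: π = [0.2107, 0.0877, 0.1094, 0.1657, 0.1432, 0.2832]

π = [0.2107, 0.0877, 0.1094, 0.1657, 0.1432, 0.2832]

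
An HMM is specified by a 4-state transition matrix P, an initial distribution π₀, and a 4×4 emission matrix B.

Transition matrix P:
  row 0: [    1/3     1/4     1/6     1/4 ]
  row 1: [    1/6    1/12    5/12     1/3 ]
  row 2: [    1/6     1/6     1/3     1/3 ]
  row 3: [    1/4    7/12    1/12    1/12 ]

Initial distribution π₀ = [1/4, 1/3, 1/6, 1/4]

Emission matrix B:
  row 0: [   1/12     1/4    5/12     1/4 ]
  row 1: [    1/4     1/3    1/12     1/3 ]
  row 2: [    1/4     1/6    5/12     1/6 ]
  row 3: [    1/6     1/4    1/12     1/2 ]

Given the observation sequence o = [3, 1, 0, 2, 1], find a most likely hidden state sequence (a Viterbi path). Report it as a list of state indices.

path = [3, 1, 2, 2, 3]

t=0: δ = [6.250e-02, 1.111e-01, 2.778e-02, 1.250e-01]  (obs o_0=3)
t=1: δ = [7.812e-03, 2.431e-02, 7.716e-03, 9.259e-03]  ψ = [3, 3, 1, 1]  (obs o_1=1)
t=2: δ = [3.376e-04, 1.350e-03, 2.532e-03, 1.350e-03]  ψ = [1, 3, 1, 1]  (obs o_2=0)
t=3: δ = [1.758e-04, 6.564e-05, 3.516e-04, 7.033e-05]  ψ = [2, 3, 2, 2]  (obs o_3=2)
t=4: δ = [1.465e-05, 1.954e-05, 1.954e-05, 2.930e-05]  ψ = [0, 2, 2, 2]  (obs o_4=1)
backtrack: best end state = 3; path = [3, 1, 2, 2, 3]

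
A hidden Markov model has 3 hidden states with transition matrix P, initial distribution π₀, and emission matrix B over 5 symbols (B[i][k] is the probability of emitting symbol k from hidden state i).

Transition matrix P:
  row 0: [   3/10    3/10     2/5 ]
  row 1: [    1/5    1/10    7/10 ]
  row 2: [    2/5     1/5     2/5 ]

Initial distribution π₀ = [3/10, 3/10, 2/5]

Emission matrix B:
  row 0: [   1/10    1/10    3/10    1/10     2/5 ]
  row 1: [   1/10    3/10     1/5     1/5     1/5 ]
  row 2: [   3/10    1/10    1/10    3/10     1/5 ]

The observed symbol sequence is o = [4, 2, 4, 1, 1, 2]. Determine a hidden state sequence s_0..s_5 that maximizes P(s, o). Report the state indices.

t=0: δ = [1.200e-01, 6.000e-02, 8.000e-02]  (obs o_0=4)
t=1: δ = [1.080e-02, 7.200e-03, 4.800e-03]  ψ = [0, 0, 0]  (obs o_1=2)
t=2: δ = [1.296e-03, 6.480e-04, 1.008e-03]  ψ = [0, 0, 1]  (obs o_2=4)
t=3: δ = [4.032e-05, 1.166e-04, 5.184e-05]  ψ = [2, 0, 0]  (obs o_3=1)
t=4: δ = [2.333e-06, 3.629e-06, 8.165e-06]  ψ = [1, 0, 1]  (obs o_4=1)
t=5: δ = [9.798e-07, 3.266e-07, 3.266e-07]  ψ = [2, 2, 2]  (obs o_5=2)
backtrack: best end state = 0; path = [0, 0, 0, 1, 2, 0]

path = [0, 0, 0, 1, 2, 0]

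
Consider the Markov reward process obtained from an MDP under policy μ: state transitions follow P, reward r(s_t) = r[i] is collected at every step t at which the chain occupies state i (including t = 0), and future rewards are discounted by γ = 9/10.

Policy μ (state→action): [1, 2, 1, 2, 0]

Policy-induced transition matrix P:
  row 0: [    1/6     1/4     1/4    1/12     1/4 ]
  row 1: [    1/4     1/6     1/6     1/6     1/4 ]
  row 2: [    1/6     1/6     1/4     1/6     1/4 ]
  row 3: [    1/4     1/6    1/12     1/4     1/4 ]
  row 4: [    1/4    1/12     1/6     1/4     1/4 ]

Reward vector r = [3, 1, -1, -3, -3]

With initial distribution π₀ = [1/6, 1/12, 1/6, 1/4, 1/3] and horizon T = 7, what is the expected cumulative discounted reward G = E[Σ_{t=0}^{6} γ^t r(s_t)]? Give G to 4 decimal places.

G = -4.2110

t=0: π = [0.1667, 0.0833, 0.1667, 0.2500, 0.3333], E[r] = -1.3333, γ^t·E[r] = -1.333333, running G = -1.333333
t=1: π = [0.2222, 0.1528, 0.1736, 0.2014, 0.2500], E[r] = -0.7083, γ^t·E[r] = -0.637500, running G = -1.970833
t=2: π = [0.2170, 0.1644, 0.1829, 0.1858, 0.2500], E[r] = -0.6748, γ^t·E[r] = -0.546563, running G = -2.517396
t=3: π = [0.2167, 0.1639, 0.1845, 0.1849, 0.2500], E[r] = -0.6753, γ^t·E[r] = -0.492258, running G = -3.009654
t=4: π = [0.2166, 0.1639, 0.1847, 0.1849, 0.2500], E[r] = -0.6757, γ^t·E[r] = -0.443296, running G = -3.452949
t=5: π = [0.2166, 0.1639, 0.1847, 0.1849, 0.2500], E[r] = -0.6757, γ^t·E[r] = -0.398997, running G = -3.851947
t=6: π = [0.2166, 0.1639, 0.1847, 0.1849, 0.2500], E[r] = -0.6757, γ^t·E[r] = -0.359100, running G = -4.211047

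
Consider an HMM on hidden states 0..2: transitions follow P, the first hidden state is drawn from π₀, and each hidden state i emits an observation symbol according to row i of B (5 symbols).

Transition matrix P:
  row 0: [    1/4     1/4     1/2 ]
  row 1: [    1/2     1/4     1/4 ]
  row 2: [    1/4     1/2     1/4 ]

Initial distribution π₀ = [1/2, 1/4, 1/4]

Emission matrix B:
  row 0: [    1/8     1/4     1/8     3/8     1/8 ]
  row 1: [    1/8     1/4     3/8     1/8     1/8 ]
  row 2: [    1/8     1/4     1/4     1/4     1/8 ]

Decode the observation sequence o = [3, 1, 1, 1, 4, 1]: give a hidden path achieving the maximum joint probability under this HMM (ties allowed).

path = [0, 2, 1, 0, 2, 1]

t=0: δ = [1.875e-01, 3.125e-02, 6.250e-02]  (obs o_0=3)
t=1: δ = [1.172e-02, 1.172e-02, 2.344e-02]  ψ = [0, 0, 0]  (obs o_1=1)
t=2: δ = [1.465e-03, 2.930e-03, 1.465e-03]  ψ = [1, 2, 0]  (obs o_2=1)
t=3: δ = [3.662e-04, 1.831e-04, 1.831e-04]  ψ = [1, 1, 0]  (obs o_3=1)
t=4: δ = [1.144e-05, 1.144e-05, 2.289e-05]  ψ = [0, 0, 0]  (obs o_4=4)
t=5: δ = [1.431e-06, 2.861e-06, 1.431e-06]  ψ = [1, 2, 0]  (obs o_5=1)
backtrack: best end state = 1; path = [0, 2, 1, 0, 2, 1]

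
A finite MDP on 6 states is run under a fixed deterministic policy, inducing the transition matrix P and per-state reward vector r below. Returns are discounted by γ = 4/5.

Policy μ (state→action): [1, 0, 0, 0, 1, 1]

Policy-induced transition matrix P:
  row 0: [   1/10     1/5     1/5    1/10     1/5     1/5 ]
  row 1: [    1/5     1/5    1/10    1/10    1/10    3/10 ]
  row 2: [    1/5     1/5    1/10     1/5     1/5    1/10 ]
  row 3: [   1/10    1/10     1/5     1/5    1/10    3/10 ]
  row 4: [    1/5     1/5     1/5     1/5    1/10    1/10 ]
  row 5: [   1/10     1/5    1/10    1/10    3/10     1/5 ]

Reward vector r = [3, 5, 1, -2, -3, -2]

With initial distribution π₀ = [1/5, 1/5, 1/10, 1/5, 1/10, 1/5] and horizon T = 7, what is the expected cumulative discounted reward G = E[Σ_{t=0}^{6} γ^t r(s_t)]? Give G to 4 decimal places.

G = 1.4756

t=0: π = [0.2000, 0.2000, 0.1000, 0.2000, 0.1000, 0.2000], E[r] = 0.6000, γ^t·E[r] = 0.600000, running G = 0.600000
t=1: π = [0.1400, 0.1800, 0.1500, 0.1400, 0.1700, 0.2200], E[r] = 0.2400, γ^t·E[r] = 0.192000, running G = 0.792000
t=2: π = [0.1500, 0.1860, 0.1450, 0.1460, 0.1730, 0.2000], E[r] = 0.3140, γ^t·E[r] = 0.200960, running G = 0.992960
t=3: π = [0.1504, 0.1854, 0.1469, 0.1464, 0.1695, 0.2014], E[r] = 0.3210, γ^t·E[r] = 0.164352, running G = 1.157312
t=4: π = [0.1502, 0.1854, 0.1466, 0.1463, 0.1700, 0.2015], E[r] = 0.3183, γ^t·E[r] = 0.130376, running G = 1.287688
t=5: π = [0.1502, 0.1854, 0.1466, 0.1463, 0.1700, 0.2015], E[r] = 0.3186, γ^t·E[r] = 0.104384, running G = 1.392072
t=6: π = [0.1502, 0.1854, 0.1466, 0.1463, 0.1700, 0.2015], E[r] = 0.3186, γ^t·E[r] = 0.083508, running G = 1.475580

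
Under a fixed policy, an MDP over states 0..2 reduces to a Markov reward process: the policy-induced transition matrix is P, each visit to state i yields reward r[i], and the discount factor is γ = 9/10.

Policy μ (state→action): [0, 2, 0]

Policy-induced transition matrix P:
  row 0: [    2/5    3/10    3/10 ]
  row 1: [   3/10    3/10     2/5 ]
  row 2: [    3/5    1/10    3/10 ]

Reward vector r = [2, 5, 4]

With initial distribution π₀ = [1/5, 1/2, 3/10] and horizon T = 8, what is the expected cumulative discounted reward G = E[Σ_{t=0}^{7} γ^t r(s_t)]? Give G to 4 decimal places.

G = 19.8906

t=0: π = [0.2000, 0.5000, 0.3000], E[r] = 4.1000, γ^t·E[r] = 4.100000, running G = 4.100000
t=1: π = [0.4100, 0.2400, 0.3500], E[r] = 3.4200, γ^t·E[r] = 3.078000, running G = 7.178000
t=2: π = [0.4460, 0.2300, 0.3240], E[r] = 3.3380, γ^t·E[r] = 2.703780, running G = 9.881780
t=3: π = [0.4418, 0.2352, 0.3230], E[r] = 3.3516, γ^t·E[r] = 2.443316, running G = 12.325096
t=4: π = [0.4411, 0.2354, 0.3235], E[r] = 3.3532, γ^t·E[r] = 2.200061, running G = 14.525157
t=5: π = [0.4412, 0.2353, 0.3235], E[r] = 3.3530, γ^t·E[r] = 1.979894, running G = 16.505051
t=6: π = [0.4412, 0.2353, 0.3235], E[r] = 3.3529, γ^t·E[r] = 1.781887, running G = 18.286938
t=7: π = [0.4412, 0.2353, 0.3235], E[r] = 3.3529, γ^t·E[r] = 1.603701, running G = 19.890640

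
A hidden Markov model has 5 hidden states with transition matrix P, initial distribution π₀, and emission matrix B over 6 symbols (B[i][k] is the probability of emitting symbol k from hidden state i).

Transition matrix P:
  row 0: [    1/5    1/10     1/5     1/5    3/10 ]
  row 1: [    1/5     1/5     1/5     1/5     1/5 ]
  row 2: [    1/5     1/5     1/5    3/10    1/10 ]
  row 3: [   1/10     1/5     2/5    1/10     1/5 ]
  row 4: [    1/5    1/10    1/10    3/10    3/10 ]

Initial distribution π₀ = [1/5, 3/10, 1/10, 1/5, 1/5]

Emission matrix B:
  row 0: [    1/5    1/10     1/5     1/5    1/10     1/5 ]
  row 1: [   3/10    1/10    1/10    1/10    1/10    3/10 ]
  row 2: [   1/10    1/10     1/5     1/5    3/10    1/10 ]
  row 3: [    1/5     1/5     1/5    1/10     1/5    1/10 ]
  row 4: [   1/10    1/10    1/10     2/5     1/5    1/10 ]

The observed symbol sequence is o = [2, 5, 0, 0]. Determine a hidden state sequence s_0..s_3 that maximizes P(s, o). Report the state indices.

t=0: δ = [4.000e-02, 3.000e-02, 2.000e-02, 4.000e-02, 2.000e-02]  (obs o_0=2)
t=1: δ = [1.600e-03, 2.400e-03, 1.600e-03, 8.000e-04, 1.200e-03]  ψ = [0, 3, 3, 0, 0]  (obs o_1=5)
t=2: δ = [9.600e-05, 1.440e-04, 4.800e-05, 9.600e-05, 4.800e-05]  ψ = [1, 1, 1, 1, 0]  (obs o_2=0)
t=3: δ = [5.760e-06, 8.640e-06, 3.840e-06, 5.760e-06, 2.880e-06]  ψ = [1, 1, 3, 1, 0]  (obs o_3=0)
backtrack: best end state = 1; path = [3, 1, 1, 1]

path = [3, 1, 1, 1]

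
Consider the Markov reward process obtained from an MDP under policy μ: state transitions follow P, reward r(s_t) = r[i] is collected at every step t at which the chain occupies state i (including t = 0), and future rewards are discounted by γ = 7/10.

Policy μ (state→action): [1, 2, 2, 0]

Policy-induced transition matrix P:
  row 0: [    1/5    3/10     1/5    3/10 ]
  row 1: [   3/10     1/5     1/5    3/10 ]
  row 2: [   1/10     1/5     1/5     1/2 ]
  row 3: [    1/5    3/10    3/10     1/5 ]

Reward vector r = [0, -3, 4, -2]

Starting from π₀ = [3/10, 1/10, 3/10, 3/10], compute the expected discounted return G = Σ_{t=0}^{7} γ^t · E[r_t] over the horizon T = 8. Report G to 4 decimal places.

G = -0.7198

t=0: π = [0.3000, 0.1000, 0.3000, 0.3000], E[r] = 0.3000, γ^t·E[r] = 0.300000, running G = 0.300000
t=1: π = [0.1800, 0.2600, 0.2300, 0.3300], E[r] = -0.5200, γ^t·E[r] = -0.364000, running G = -0.064000
t=2: π = [0.2030, 0.2510, 0.2330, 0.3130], E[r] = -0.4470, γ^t·E[r] = -0.219030, running G = -0.283030
t=3: π = [0.2018, 0.2516, 0.2313, 0.3153], E[r] = -0.4602, γ^t·E[r] = -0.157849, running G = -0.440879
t=4: π = [0.2020, 0.2517, 0.2315, 0.3147], E[r] = -0.4585, γ^t·E[r] = -0.110079, running G = -0.550957
t=5: π = [0.2020, 0.2517, 0.2315, 0.3148], E[r] = -0.4588, γ^t·E[r] = -0.077111, running G = -0.628068
t=6: π = [0.2020, 0.2517, 0.2315, 0.3148], E[r] = -0.4587, γ^t·E[r] = -0.053971, running G = -0.682039
t=7: π = [0.2020, 0.2517, 0.2315, 0.3148], E[r] = -0.4588, γ^t·E[r] = -0.037781, running G = -0.719819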